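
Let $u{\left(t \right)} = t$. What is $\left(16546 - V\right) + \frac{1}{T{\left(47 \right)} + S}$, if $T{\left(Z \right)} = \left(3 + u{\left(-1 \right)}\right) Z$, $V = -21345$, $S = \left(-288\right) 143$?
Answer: $\frac{1556941189}{41090} \approx 37891.0$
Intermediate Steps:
$S = -41184$
$T{\left(Z \right)} = 2 Z$ ($T{\left(Z \right)} = \left(3 - 1\right) Z = 2 Z$)
$\left(16546 - V\right) + \frac{1}{T{\left(47 \right)} + S} = \left(16546 - -21345\right) + \frac{1}{2 \cdot 47 - 41184} = \left(16546 + 21345\right) + \frac{1}{94 - 41184} = 37891 + \frac{1}{-41090} = 37891 - \frac{1}{41090} = \frac{1556941189}{41090}$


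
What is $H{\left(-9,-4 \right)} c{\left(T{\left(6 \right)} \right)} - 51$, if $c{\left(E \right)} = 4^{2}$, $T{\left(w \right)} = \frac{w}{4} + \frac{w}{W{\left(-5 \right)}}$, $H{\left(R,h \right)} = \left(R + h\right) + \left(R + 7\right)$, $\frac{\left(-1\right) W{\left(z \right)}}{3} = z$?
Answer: $-291$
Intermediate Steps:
$W{\left(z \right)} = - 3 z$
$H{\left(R,h \right)} = 7 + h + 2 R$ ($H{\left(R,h \right)} = \left(R + h\right) + \left(7 + R\right) = 7 + h + 2 R$)
$T{\left(w \right)} = \frac{19 w}{60}$ ($T{\left(w \right)} = \frac{w}{4} + \frac{w}{\left(-3\right) \left(-5\right)} = w \frac{1}{4} + \frac{w}{15} = \frac{w}{4} + w \frac{1}{15} = \frac{w}{4} + \frac{w}{15} = \frac{19 w}{60}$)
$c{\left(E \right)} = 16$
$H{\left(-9,-4 \right)} c{\left(T{\left(6 \right)} \right)} - 51 = \left(7 - 4 + 2 \left(-9\right)\right) 16 - 51 = \left(7 - 4 - 18\right) 16 - 51 = \left(-15\right) 16 - 51 = -240 - 51 = -291$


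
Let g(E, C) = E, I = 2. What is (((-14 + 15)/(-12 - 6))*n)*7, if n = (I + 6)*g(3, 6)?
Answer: -28/3 ≈ -9.3333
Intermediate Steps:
n = 24 (n = (2 + 6)*3 = 8*3 = 24)
(((-14 + 15)/(-12 - 6))*n)*7 = (((-14 + 15)/(-12 - 6))*24)*7 = ((1/(-18))*24)*7 = ((1*(-1/18))*24)*7 = -1/18*24*7 = -4/3*7 = -28/3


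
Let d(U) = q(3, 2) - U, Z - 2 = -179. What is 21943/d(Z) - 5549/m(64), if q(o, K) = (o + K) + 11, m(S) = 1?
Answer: -1049014/193 ≈ -5435.3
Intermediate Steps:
Z = -177 (Z = 2 - 179 = -177)
q(o, K) = 11 + K + o (q(o, K) = (K + o) + 11 = 11 + K + o)
d(U) = 16 - U (d(U) = (11 + 2 + 3) - U = 16 - U)
21943/d(Z) - 5549/m(64) = 21943/(16 - 1*(-177)) - 5549/1 = 21943/(16 + 177) - 5549*1 = 21943/193 - 5549 = -1049014/193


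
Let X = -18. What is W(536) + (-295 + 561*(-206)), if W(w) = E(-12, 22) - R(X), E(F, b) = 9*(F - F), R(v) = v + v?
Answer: -115825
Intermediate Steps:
R(v) = 2*v
E(F, b) = 0 (E(F, b) = 9*0 = 0)
W(w) = 36 (W(w) = 0 - 2*(-18) = 0 - 1*(-36) = 0 + 36 = 36)
W(536) + (-295 + 561*(-206)) = 36 + (-295 + 561*(-206)) = 36 + (-295 - 115566) = 36 - 115861 = -115825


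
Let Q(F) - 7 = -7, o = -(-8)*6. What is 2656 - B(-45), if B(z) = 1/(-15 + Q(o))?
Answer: 39841/15 ≈ 2656.1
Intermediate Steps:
o = 48 (o = -4*(-12) = 48)
Q(F) = 0 (Q(F) = 7 - 7 = 0)
B(z) = -1/15 (B(z) = 1/(-15 + 0) = 1/(-15) = -1/15)
2656 - B(-45) = 2656 - 1*(-1/15) = 2656 + 1/15 = 39841/15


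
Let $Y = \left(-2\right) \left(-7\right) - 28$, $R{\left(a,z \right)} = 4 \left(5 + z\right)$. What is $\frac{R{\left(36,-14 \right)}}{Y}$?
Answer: $\frac{18}{7} \approx 2.5714$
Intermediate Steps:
$R{\left(a,z \right)} = 20 + 4 z$
$Y = -14$ ($Y = 14 - 28 = -14$)
$\frac{R{\left(36,-14 \right)}}{Y} = \frac{20 + 4 \left(-14\right)}{-14} = \left(20 - 56\right) \left(- \frac{1}{14}\right) = \left(-36\right) \left(- \frac{1}{14}\right) = \frac{18}{7}$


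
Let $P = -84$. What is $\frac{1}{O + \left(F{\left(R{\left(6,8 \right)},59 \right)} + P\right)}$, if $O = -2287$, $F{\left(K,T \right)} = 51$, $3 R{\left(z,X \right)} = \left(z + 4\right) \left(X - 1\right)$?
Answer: $- \frac{1}{2320} \approx -0.00043103$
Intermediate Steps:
$R{\left(z,X \right)} = \frac{\left(-1 + X\right) \left(4 + z\right)}{3}$ ($R{\left(z,X \right)} = \frac{\left(z + 4\right) \left(X - 1\right)}{3} = \frac{\left(4 + z\right) \left(-1 + X\right)}{3} = \frac{\left(-1 + X\right) \left(4 + z\right)}{3}$)
$\frac{1}{O + \left(F{\left(R{\left(6,8 \right)},59 \right)} + P\right)} = \frac{1}{-2287 + \left(51 - 84\right)} = \frac{1}{-2287 - 33} = \frac{1}{-2320} = - \frac{1}{2320}$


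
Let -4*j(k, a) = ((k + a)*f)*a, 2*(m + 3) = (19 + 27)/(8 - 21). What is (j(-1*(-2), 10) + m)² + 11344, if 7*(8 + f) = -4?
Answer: 621376820/8281 ≈ 75037.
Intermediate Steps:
f = -60/7 (f = -8 + (⅐)*(-4) = -8 - 4/7 = -60/7 ≈ -8.5714)
m = -62/13 (m = -3 + ((19 + 27)/(8 - 21))/2 = -3 + (46/(-13))/2 = -3 + (46*(-1/13))/2 = -3 + (½)*(-46/13) = -3 - 23/13 = -62/13 ≈ -4.7692)
j(k, a) = -a*(-60*a/7 - 60*k/7)/4 (j(k, a) = -(k + a)*(-60/7)*a/4 = -(a + k)*(-60/7)*a/4 = -(-60*a/7 - 60*k/7)*a/4 = -a*(-60*a/7 - 60*k/7)/4)
(j(-1*(-2), 10) + m)² + 11344 = ((15/7)*10*(10 - 1*(-2)) - 62/13)² + 11344 = ((15/7)*10*(10 + 2) - 62/13)² + 11344 = ((15/7)*10*12 - 62/13)² + 11344 = (1800/7 - 62/13)² + 11344 = (22966/91)² + 11344 = 527437156/8281 + 11344 = 621376820/8281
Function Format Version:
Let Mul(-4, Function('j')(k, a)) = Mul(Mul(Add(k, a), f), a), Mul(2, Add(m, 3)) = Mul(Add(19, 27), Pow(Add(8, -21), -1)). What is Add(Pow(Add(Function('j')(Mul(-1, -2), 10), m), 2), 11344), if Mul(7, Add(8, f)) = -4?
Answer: Rational(621376820, 8281) ≈ 75037.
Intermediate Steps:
f = Rational(-60, 7) (f = Add(-8, Mul(Rational(1, 7), -4)) = Add(-8, Rational(-4, 7)) = Rational(-60, 7) ≈ -8.5714)
m = Rational(-62, 13) (m = Add(-3, Mul(Rational(1, 2), Mul(Add(19, 27), Pow(Add(8, -21), -1)))) = Add(-3, Mul(Rational(1, 2), Mul(46, Pow(-13, -1)))) = Add(-3, Mul(Rational(1, 2), Mul(46, Rational(-1, 13)))) = Add(-3, Mul(Rational(1, 2), Rational(-46, 13))) = Add(-3, Rational(-23, 13)) = Rational(-62, 13) ≈ -4.7692)
Function('j')(k, a) = Mul(Rational(-1, 4), a, Add(Mul(Rational(-60, 7), a), Mul(Rational(-60, 7), k))) (Function('j')(k, a) = Mul(Rational(-1, 4), Mul(Mul(Add(k, a), Rational(-60, 7)), a)) = Mul(Rational(-1, 4), Mul(Mul(Add(a, k), Rational(-60, 7)), a)) = Mul(Rational(-1, 4), Mul(Add(Mul(Rational(-60, 7), a), Mul(Rational(-60, 7), k)), a)) = Mul(Rational(-1, 4), Mul(a, Add(Mul(Rational(-60, 7), a), Mul(Rational(-60, 7), k)))) = Mul(Rational(-1, 4), a, Add(Mul(Rational(-60, 7), a), Mul(Rational(-60, 7), k))))
Add(Pow(Add(Function('j')(Mul(-1, -2), 10), m), 2), 11344) = Add(Pow(Add(Mul(Rational(15, 7), 10, Add(10, Mul(-1, -2))), Rational(-62, 13)), 2), 11344) = Add(Pow(Add(Mul(Rational(15, 7), 10, Add(10, 2)), Rational(-62, 13)), 2), 11344) = Add(Pow(Add(Mul(Rational(15, 7), 10, 12), Rational(-62, 13)), 2), 11344) = Add(Pow(Add(Rational(1800, 7), Rational(-62, 13)), 2), 11344) = Add(Pow(Rational(22966, 91), 2), 11344) = Add(Rational(527437156, 8281), 11344) = Rational(621376820, 8281)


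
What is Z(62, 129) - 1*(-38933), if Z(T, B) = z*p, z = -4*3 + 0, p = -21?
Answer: 39185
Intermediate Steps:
z = -12 (z = -12 + 0 = -12)
Z(T, B) = 252 (Z(T, B) = -12*(-21) = 252)
Z(62, 129) - 1*(-38933) = 252 - 1*(-38933) = 252 + 38933 = 39185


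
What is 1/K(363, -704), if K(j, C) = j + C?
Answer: -1/341 ≈ -0.0029326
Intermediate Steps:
K(j, C) = C + j
1/K(363, -704) = 1/(-704 + 363) = 1/(-341) = -1/341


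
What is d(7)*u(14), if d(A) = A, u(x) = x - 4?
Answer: 70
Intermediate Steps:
u(x) = -4 + x
d(7)*u(14) = 7*(-4 + 14) = 7*10 = 70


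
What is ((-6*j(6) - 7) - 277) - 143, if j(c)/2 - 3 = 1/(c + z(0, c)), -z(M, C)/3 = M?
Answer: -465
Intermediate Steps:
z(M, C) = -3*M
j(c) = 6 + 2/c (j(c) = 6 + 2/(c - 3*0) = 6 + 2/(c + 0) = 6 + 2/c)
((-6*j(6) - 7) - 277) - 143 = ((-6*(6 + 2/6) - 7) - 277) - 143 = ((-6*(6 + 2*(⅙)) - 7) - 277) - 143 = ((-6*(6 + ⅓) - 7) - 277) - 143 = ((-6*19/3 - 7) - 277) - 143 = ((-38 - 7) - 277) - 143 = (-45 - 277) - 143 = -322 - 143 = -465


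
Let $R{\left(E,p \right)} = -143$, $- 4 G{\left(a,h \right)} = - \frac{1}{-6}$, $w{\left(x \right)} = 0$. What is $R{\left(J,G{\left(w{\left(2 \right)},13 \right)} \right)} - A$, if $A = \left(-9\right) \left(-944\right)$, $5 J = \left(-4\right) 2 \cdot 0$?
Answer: $-8639$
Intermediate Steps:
$G{\left(a,h \right)} = - \frac{1}{24}$ ($G{\left(a,h \right)} = - \frac{\left(-1\right) \frac{1}{-6}}{4} = - \frac{\left(-1\right) \left(- \frac{1}{6}\right)}{4} = \left(- \frac{1}{4}\right) \frac{1}{6} = - \frac{1}{24}$)
$J = 0$ ($J = \frac{\left(-4\right) 2 \cdot 0}{5} = \frac{\left(-8\right) 0}{5} = \frac{1}{5} \cdot 0 = 0$)
$A = 8496$
$R{\left(J,G{\left(w{\left(2 \right)},13 \right)} \right)} - A = -143 - 8496 = -8639$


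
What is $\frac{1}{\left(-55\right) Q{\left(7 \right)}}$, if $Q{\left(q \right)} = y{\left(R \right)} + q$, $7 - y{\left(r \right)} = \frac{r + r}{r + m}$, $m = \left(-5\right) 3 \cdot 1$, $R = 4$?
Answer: $- \frac{1}{810} \approx -0.0012346$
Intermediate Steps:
$m = -15$ ($m = \left(-15\right) 1 = -15$)
$y{\left(r \right)} = 7 - \frac{2 r}{-15 + r}$ ($y{\left(r \right)} = 7 - \frac{r + r}{r - 15} = 7 - \frac{2 r}{-15 + r}$)
$Q{\left(q \right)} = \frac{85}{11} + q$ ($Q{\left(q \right)} = \frac{5 \left(-21 + 4\right)}{-15 + 4} + q = 5 \frac{1}{-11} \left(-17\right) + q = 5 \left(- \frac{1}{11}\right) \left(-17\right) + q = \frac{85}{11} + q$)
$\frac{1}{\left(-55\right) Q{\left(7 \right)}} = \frac{1}{\left(-55\right) \left(\frac{85}{11} + 7\right)} = \frac{1}{\left(-55\right) \frac{162}{11}} = \frac{1}{-810} = - \frac{1}{810}$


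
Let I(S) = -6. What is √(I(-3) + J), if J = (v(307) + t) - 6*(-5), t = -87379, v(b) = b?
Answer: 6*I*√2418 ≈ 295.04*I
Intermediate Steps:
J = -87042 (J = (307 - 87379) - 6*(-5) = -87072 + 30 = -87042)
√(I(-3) + J) = √(-6 - 87042) = √(-87048) = 6*I*√2418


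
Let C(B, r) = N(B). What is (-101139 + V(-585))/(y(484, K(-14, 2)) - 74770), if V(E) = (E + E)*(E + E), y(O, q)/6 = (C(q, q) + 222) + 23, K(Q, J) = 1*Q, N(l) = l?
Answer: -1267761/73384 ≈ -17.276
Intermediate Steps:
C(B, r) = B
K(Q, J) = Q
y(O, q) = 1470 + 6*q (y(O, q) = 6*((q + 222) + 23) = 6*((222 + q) + 23) = 6*(245 + q) = 1470 + 6*q)
V(E) = 4*E² (V(E) = (2*E)*(2*E) = 4*E²)
(-101139 + V(-585))/(y(484, K(-14, 2)) - 74770) = (-101139 + 4*(-585)²)/((1470 + 6*(-14)) - 74770) = (-101139 + 4*342225)/((1470 - 84) - 74770) = (-101139 + 1368900)/(1386 - 74770) = 1267761/(-73384) = 1267761*(-1/73384) = -1267761/73384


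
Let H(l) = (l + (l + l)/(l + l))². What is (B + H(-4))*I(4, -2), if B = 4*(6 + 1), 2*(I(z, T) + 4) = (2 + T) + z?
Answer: -74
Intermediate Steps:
I(z, T) = -3 + T/2 + z/2 (I(z, T) = -4 + ((2 + T) + z)/2 = -4 + (2 + T + z)/2 = -4 + (1 + T/2 + z/2) = -3 + T/2 + z/2)
B = 28 (B = 4*7 = 28)
H(l) = (1 + l)² (H(l) = (l + (2*l)/((2*l)))² = (l + (2*l)*(1/(2*l)))² = (l + 1)² = (1 + l)²)
(B + H(-4))*I(4, -2) = (28 + (1 - 4)²)*(-3 + (½)*(-2) + (½)*4) = (28 + (-3)²)*(-3 - 1 + 2) = (28 + 9)*(-2) = 37*(-2) = -74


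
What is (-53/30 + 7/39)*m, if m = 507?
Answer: -8047/10 ≈ -804.70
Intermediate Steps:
(-53/30 + 7/39)*m = (-53/30 + 7/39)*507 = -619/390*507 = -8047/10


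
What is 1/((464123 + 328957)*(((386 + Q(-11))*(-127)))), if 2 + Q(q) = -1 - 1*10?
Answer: -1/37568992680 ≈ -2.6618e-11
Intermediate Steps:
Q(q) = -13 (Q(q) = -2 + (-1 - 1*10) = -2 + (-1 - 10) = -2 - 11 = -13)
1/((464123 + 328957)*(((386 + Q(-11))*(-127)))) = 1/((464123 + 328957)*(((386 - 13)*(-127)))) = 1/(793080*((373*(-127)))) = (1/793080)/(-47371) = (1/793080)*(-1/47371) = -1/37568992680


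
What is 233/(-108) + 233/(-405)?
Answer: -4427/1620 ≈ -2.7327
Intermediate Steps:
233/(-108) + 233/(-405) = 233*(-1/108) + 233*(-1/405) = -233/108 - 233/405 = -4427/1620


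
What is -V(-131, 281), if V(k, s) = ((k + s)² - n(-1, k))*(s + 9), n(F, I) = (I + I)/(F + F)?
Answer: -6487010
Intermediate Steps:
n(F, I) = I/F (n(F, I) = (2*I)/((2*F)) = (2*I)*(1/(2*F)) = I/F)
V(k, s) = (9 + s)*(k + (k + s)²) (V(k, s) = ((k + s)² - k/(-1))*(s + 9) = ((k + s)² - k*(-1))*(9 + s) = ((k + s)² - (-1)*k)*(9 + s) = ((k + s)² + k)*(9 + s) = (k + (k + s)²)*(9 + s) = (9 + s)*(k + (k + s)²))
-V(-131, 281) = -(9*(-131) + 9*(-131 + 281)² - 131*281 + 281*(-131 + 281)²) = -(-1179 + 9*150² - 36811 + 281*150²) = -(-1179 + 9*22500 - 36811 + 281*22500) = -(-1179 + 202500 - 36811 + 6322500) = -1*6487010 = -6487010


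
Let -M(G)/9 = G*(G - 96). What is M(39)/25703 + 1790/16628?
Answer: 189342383/213694742 ≈ 0.88604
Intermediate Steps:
M(G) = -9*G*(-96 + G) (M(G) = -9*G*(G - 96) = -9*G*(-96 + G))
M(39)/25703 + 1790/16628 = (9*39*(96 - 1*39))/25703 + 1790/16628 = (9*39*(96 - 39))*(1/25703) + 1790*(1/16628) = (9*39*57)*(1/25703) + 895/8314 = 20007*(1/25703) + 895/8314 = 20007/25703 + 895/8314 = 189342383/213694742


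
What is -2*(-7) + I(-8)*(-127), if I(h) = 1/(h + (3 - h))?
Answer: -85/3 ≈ -28.333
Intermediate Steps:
I(h) = 1/3
-2*(-7) + I(-8)*(-127) = -2*(-7) + (1/3)*(-127) = 14 - 127/3 = -85/3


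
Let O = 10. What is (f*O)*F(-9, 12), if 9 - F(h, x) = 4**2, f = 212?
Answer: -14840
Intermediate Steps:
F(h, x) = -7 (F(h, x) = 9 - 1*4**2 = 9 - 1*16 = 9 - 16 = -7)
(f*O)*F(-9, 12) = (212*10)*(-7) = 2120*(-7) = -14840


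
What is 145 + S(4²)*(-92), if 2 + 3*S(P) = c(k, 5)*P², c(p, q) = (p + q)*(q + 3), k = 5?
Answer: -627847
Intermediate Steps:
c(p, q) = (3 + q)*(p + q) (c(p, q) = (p + q)*(3 + q) = (3 + q)*(p + q))
S(P) = -⅔ + 80*P²/3 (S(P) = -⅔ + ((5² + 3*5 + 3*5 + 5*5)*P²)/3 = -⅔ + ((25 + 15 + 15 + 25)*P²)/3 = -⅔ + (80*P²)/3 = -⅔ + 80*P²/3)
145 + S(4²)*(-92) = 145 + (-⅔ + 80*(4²)²/3)*(-92) = 145 + (-⅔ + (80/3)*16²)*(-92) = 145 + (-⅔ + (80/3)*256)*(-92) = 145 + (-⅔ + 20480/3)*(-92) = 145 + 6826*(-92) = 145 - 627992 = -627847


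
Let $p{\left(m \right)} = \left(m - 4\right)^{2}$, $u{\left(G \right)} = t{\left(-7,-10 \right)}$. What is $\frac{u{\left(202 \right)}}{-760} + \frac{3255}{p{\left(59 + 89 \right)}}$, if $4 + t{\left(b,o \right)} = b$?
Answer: $\frac{112579}{656640} \approx 0.17145$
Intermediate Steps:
$t{\left(b,o \right)} = -4 + b$
$u{\left(G \right)} = -11$ ($u{\left(G \right)} = -4 - 7 = -11$)
$p{\left(m \right)} = \left(-4 + m\right)^{2}$
$\frac{u{\left(202 \right)}}{-760} + \frac{3255}{p{\left(59 + 89 \right)}} = - \frac{11}{-760} + \frac{3255}{\left(-4 + \left(59 + 89\right)\right)^{2}} = \left(-11\right) \left(- \frac{1}{760}\right) + \frac{3255}{\left(-4 + 148\right)^{2}} = \frac{11}{760} + \frac{3255}{144^{2}} = \frac{11}{760} + \frac{3255}{20736} = \frac{11}{760} + 3255 \cdot \frac{1}{20736} = \frac{11}{760} + \frac{1085}{6912} = \frac{112579}{656640}$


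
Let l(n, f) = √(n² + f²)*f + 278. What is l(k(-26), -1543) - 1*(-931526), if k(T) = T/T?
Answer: 931804 - 7715*√95234 ≈ -1.4490e+6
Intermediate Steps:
k(T) = 1
l(n, f) = 278 + f*√(f² + n²) (l(n, f) = √(f² + n²)*f + 278 = f*√(f² + n²) + 278 = 278 + f*√(f² + n²))
l(k(-26), -1543) - 1*(-931526) = (278 - 1543*√((-1543)² + 1²)) - 1*(-931526) = (278 - 1543*√(2380849 + 1)) + 931526 = (278 - 7715*√95234) + 931526 = 931804 - 7715*√95234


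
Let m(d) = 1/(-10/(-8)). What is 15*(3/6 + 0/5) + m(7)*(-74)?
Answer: -517/10 ≈ -51.700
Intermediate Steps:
m(d) = ⅘ (m(d) = 1/(-10*(-⅛)) = 1/(5/4) = ⅘)
15*(3/6 + 0/5) + m(7)*(-74) = 15*(3/6 + 0/5) + (⅘)*(-74) = 15*(3*(⅙) + 0*(⅕)) - 296/5 = 15*(½ + 0) - 296/5 = 15*(½) - 296/5 = 15/2 - 296/5 = -517/10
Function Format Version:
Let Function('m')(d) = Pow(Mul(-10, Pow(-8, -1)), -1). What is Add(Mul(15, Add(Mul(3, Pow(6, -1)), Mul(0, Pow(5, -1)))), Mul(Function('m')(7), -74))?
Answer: Rational(-517, 10) ≈ -51.700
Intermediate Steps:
Function('m')(d) = Rational(4, 5) (Function('m')(d) = Pow(Mul(-10, Rational(-1, 8)), -1) = Pow(Rational(5, 4), -1) = Rational(4, 5))
Add(Mul(15, Add(Mul(3, Pow(6, -1)), Mul(0, Pow(5, -1)))), Mul(Function('m')(7), -74)) = Add(Mul(15, Add(Mul(3, Pow(6, -1)), Mul(0, Pow(5, -1)))), Mul(Rational(4, 5), -74)) = Add(Mul(15, Add(Mul(3, Rational(1, 6)), Mul(0, Rational(1, 5)))), Rational(-296, 5)) = Add(Mul(15, Add(Rational(1, 2), 0)), Rational(-296, 5)) = Add(Mul(15, Rational(1, 2)), Rational(-296, 5)) = Add(Rational(15, 2), Rational(-296, 5)) = Rational(-517, 10)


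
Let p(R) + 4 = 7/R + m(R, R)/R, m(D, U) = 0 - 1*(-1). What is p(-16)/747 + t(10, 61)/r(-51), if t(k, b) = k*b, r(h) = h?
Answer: -101311/8466 ≈ -11.967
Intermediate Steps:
m(D, U) = 1 (m(D, U) = 0 + 1 = 1)
t(k, b) = b*k
p(R) = -4 + 8/R (p(R) = -4 + (7/R + 1/R) = -4 + 8/R)
p(-16)/747 + t(10, 61)/r(-51) = (-4 + 8/(-16))/747 + (61*10)/(-51) = (-4 + 8*(-1/16))*(1/747) + 610*(-1/51) = (-4 - 1/2)*(1/747) - 610/51 = -9/2*1/747 - 610/51 = -1/166 - 610/51 = -101311/8466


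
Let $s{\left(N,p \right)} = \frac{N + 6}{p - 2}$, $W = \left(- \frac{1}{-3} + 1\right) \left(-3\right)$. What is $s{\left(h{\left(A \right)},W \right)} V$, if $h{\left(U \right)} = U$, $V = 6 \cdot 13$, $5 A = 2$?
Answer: $- \frac{416}{5} \approx -83.2$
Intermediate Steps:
$A = \frac{2}{5}$ ($A = \frac{1}{5} \cdot 2 = \frac{2}{5} \approx 0.4$)
$V = 78$
$W = -4$ ($W = \left(\left(-1\right) \left(- \frac{1}{3}\right) + 1\right) \left(-3\right) = \left(\frac{1}{3} + 1\right) \left(-3\right) = \frac{4}{3} \left(-3\right) = -4$)
$s{\left(N,p \right)} = \frac{6 + N}{-2 + p}$
$s{\left(h{\left(A \right)},W \right)} V = \frac{6 + \frac{2}{5}}{-2 - 4} \cdot 78 = \frac{1}{-6} \cdot \frac{32}{5} \cdot 78 = \left(- \frac{1}{6}\right) \frac{32}{5} \cdot 78 = \left(- \frac{16}{15}\right) 78 = - \frac{416}{5}$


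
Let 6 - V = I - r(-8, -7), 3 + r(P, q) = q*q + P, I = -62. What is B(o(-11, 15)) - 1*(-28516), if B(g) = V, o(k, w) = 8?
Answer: 28622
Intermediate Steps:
r(P, q) = -3 + P + q**2 (r(P, q) = -3 + (q*q + P) = -3 + (q**2 + P) = -3 + (P + q**2) = -3 + P + q**2)
V = 106 (V = 6 - (-62 - (-3 - 8 + (-7)**2)) = 6 - (-62 - (-3 - 8 + 49)) = 6 - (-62 - 1*38) = 6 - (-62 - 38) = 6 - 1*(-100) = 6 + 100 = 106)
B(g) = 106
B(o(-11, 15)) - 1*(-28516) = 106 - 1*(-28516) = 106 + 28516 = 28622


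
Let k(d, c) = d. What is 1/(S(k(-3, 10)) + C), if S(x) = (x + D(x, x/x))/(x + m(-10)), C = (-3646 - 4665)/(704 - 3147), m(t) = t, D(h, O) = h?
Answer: 31759/122701 ≈ 0.25883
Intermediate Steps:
C = 8311/2443 (C = -8311/(-2443) = -8311*(-1/2443) = 8311/2443 ≈ 3.4020)
S(x) = 2*x/(-10 + x) (S(x) = (x + x)/(x - 10) = (2*x)/(-10 + x) = 2*x/(-10 + x))
1/(S(k(-3, 10)) + C) = 1/(2*(-3)/(-10 - 3) + 8311/2443) = 1/(2*(-3)/(-13) + 8311/2443) = 1/(2*(-3)*(-1/13) + 8311/2443) = 1/(6/13 + 8311/2443) = 1/(122701/31759) = 31759/122701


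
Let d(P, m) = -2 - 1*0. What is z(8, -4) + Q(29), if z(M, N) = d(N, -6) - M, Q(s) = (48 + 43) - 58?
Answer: 23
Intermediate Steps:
Q(s) = 33 (Q(s) = 91 - 58 = 33)
d(P, m) = -2 (d(P, m) = -2 + 0 = -2)
z(M, N) = -2 - M
z(8, -4) + Q(29) = (-2 - 1*8) + 33 = (-2 - 8) + 33 = -10 + 33 = 23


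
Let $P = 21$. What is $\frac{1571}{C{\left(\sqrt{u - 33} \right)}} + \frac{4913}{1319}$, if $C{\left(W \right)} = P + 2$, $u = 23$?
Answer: $\frac{2185148}{30337} \approx 72.029$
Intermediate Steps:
$C{\left(W \right)} = 23$ ($C{\left(W \right)} = 21 + 2 = 23$)
$\frac{1571}{C{\left(\sqrt{u - 33} \right)}} + \frac{4913}{1319} = \frac{1571}{23} + \frac{4913}{1319} = \frac{2185148}{30337}$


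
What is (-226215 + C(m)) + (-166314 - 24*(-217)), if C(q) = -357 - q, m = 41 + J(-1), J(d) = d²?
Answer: -387720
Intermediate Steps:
m = 42 (m = 41 + (-1)² = 41 + 1 = 42)
(-226215 + C(m)) + (-166314 - 24*(-217)) = (-226215 + (-357 - 1*42)) + (-166314 - 24*(-217)) = (-226215 + (-357 - 42)) + (-166314 + 5208) = (-226215 - 399) - 161106 = -226614 - 161106 = -387720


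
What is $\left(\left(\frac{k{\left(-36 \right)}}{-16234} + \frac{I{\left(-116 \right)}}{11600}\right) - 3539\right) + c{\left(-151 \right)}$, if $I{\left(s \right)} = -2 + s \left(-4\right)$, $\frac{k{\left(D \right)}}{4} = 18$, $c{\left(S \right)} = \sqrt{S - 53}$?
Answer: $- \frac{166609499173}{47078600} + 2 i \sqrt{51} \approx -3539.0 + 14.283 i$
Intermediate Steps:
$c{\left(S \right)} = \sqrt{-53 + S}$
$k{\left(D \right)} = 72$ ($k{\left(D \right)} = 4 \cdot 18 = 72$)
$I{\left(s \right)} = -2 - 4 s$
$\left(\left(\frac{k{\left(-36 \right)}}{-16234} + \frac{I{\left(-116 \right)}}{11600}\right) - 3539\right) + c{\left(-151 \right)} = \left(\left(\frac{72}{-16234} + \frac{-2 - -464}{11600}\right) - 3539\right) + \sqrt{-53 - 151} = \left(\left(72 \left(- \frac{1}{16234}\right) + \left(-2 + 464\right) \frac{1}{11600}\right) - 3539\right) + \sqrt{-204} = \left(\left(- \frac{36}{8117} + 462 \cdot \frac{1}{11600}\right) - 3539\right) + 2 i \sqrt{51} = \left(\left(- \frac{36}{8117} + \frac{231}{5800}\right) - 3539\right) + 2 i \sqrt{51} = \left(\frac{1666227}{47078600} - 3539\right) + 2 i \sqrt{51} = - \frac{166609499173}{47078600} + 2 i \sqrt{51}$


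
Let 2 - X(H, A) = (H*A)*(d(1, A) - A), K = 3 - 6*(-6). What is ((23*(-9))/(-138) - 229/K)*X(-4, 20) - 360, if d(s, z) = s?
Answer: 81593/13 ≈ 6276.4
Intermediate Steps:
K = 39 (K = 3 + 36 = 39)
X(H, A) = 2 - A*H*(1 - A) (X(H, A) = 2 - H*A*(1 - A) = 2 - A*H*(1 - A))
((23*(-9))/(-138) - 229/K)*X(-4, 20) - 360 = ((23*(-9))/(-138) - 229/39)*(2 - 4*20² - 1*20*(-4)) - 360 = (-207*(-1/138) - 229*1/39)*(2 - 4*400 + 80) - 360 = (3/2 - 229/39)*(2 - 1600 + 80) - 360 = -341/78*(-1518) - 360 = 86273/13 - 360 = 81593/13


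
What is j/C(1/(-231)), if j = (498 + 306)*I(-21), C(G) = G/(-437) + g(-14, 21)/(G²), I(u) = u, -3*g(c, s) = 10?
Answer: 1704389148/17955442889 ≈ 0.094923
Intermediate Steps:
g(c, s) = -10/3 (g(c, s) = -⅓*10 = -10/3)
C(G) = -10/(3*G²) - G/437 (C(G) = G/(-437) - 10/(3*G²) = G*(-1/437) - 10/(3*G²) = -G/437 - 10/(3*G²) = -10/(3*G²) - G/437)
j = -16884 (j = (498 + 306)*(-21) = 804*(-21) = -16884)
j/C(1/(-231)) = -16884/(-10/(3*(1/(-231))²) - 1/437/(-231)) = -16884/(-10/(3*(-1/231)²) - 1/437*(-1/231)) = -16884/(-10/3*53361 + 1/100947) = -16884/(-177870 + 1/100947) = -16884/(-17955442889/100947) = -16884*(-100947/17955442889) = 1704389148/17955442889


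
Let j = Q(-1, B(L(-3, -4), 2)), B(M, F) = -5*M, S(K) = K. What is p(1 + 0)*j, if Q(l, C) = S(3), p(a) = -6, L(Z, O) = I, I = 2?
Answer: -18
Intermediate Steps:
L(Z, O) = 2
Q(l, C) = 3
j = 3
p(1 + 0)*j = -6*3 = -18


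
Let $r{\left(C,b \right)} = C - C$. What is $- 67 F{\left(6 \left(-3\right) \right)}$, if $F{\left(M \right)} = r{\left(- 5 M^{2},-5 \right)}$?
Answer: $0$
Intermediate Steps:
$r{\left(C,b \right)} = 0$
$F{\left(M \right)} = 0$
$- 67 F{\left(6 \left(-3\right) \right)} = \left(-67\right) 0 = 0$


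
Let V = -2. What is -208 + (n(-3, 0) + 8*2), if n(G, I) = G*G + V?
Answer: -185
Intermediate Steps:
n(G, I) = -2 + G² (n(G, I) = G*G - 2 = G² - 2 = -2 + G²)
-208 + (n(-3, 0) + 8*2) = -208 + ((-2 + (-3)²) + 8*2) = -208 + ((-2 + 9) + 16) = -208 + (7 + 16) = -208 + 23 = -185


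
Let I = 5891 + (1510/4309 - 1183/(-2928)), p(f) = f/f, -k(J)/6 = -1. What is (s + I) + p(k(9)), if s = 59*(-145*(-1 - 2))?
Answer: 398156361691/12616752 ≈ 31558.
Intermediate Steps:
k(J) = 6 (k(J) = -6*(-1) = 6)
p(f) = 1
s = 25665 (s = 59*(-145*(-3)) = 59*435 = 25665)
I = 74334804859/12616752 (I = 5891 + (1510*(1/4309) - 1183*(-1/2928)) = 5891 + (1510/4309 + 1183/2928) = 5891 + 9518827/12616752 = 74334804859/12616752 ≈ 5891.8)
(s + I) + p(k(9)) = (25665 + 74334804859/12616752) + 1 = 398143744939/12616752 + 1 = 398156361691/12616752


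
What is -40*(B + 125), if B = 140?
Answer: -10600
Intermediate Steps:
-40*(B + 125) = -40*(140 + 125) = -40*265 = -10600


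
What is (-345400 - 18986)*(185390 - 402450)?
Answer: 79093625160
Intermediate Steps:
(-345400 - 18986)*(185390 - 402450) = -364386*(-217060) = 79093625160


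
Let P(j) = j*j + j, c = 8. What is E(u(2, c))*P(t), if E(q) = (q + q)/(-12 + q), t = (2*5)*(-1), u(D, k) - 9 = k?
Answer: 612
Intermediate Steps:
u(D, k) = 9 + k
t = -10 (t = 10*(-1) = -10)
E(q) = 2*q/(-12 + q) (E(q) = (2*q)/(-12 + q) = 2*q/(-12 + q))
P(j) = j + j² (P(j) = j² + j = j + j²)
E(u(2, c))*P(t) = (2*(9 + 8)/(-12 + (9 + 8)))*(-10*(1 - 10)) = (2*17/(-12 + 17))*(-10*(-9)) = (2*17/5)*90 = (2*17*(⅕))*90 = (34/5)*90 = 612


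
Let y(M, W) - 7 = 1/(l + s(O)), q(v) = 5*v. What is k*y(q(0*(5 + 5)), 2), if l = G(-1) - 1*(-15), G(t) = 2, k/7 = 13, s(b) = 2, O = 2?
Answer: 12194/19 ≈ 641.79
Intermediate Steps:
k = 91 (k = 7*13 = 91)
l = 17 (l = 2 - 1*(-15) = 2 + 15 = 17)
y(M, W) = 134/19 (y(M, W) = 7 + 1/(17 + 2) = 7 + 1/19 = 134/19)
k*y(q(0*(5 + 5)), 2) = 91*(134/19) = 12194/19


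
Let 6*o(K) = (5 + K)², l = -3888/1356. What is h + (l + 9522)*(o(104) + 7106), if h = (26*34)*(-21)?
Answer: 9771546477/113 ≈ 8.6474e+7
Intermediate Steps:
l = -324/113 (l = -3888*1/1356 = -324/113 ≈ -2.8673)
o(K) = (5 + K)²/6
h = -18564 (h = 884*(-21) = -18564)
h + (l + 9522)*(o(104) + 7106) = -18564 + (-324/113 + 9522)*((5 + 104)²/6 + 7106) = -18564 + 1075662*((⅙)*109² + 7106)/113 = -18564 + 1075662*((⅙)*11881 + 7106)/113 = -18564 + 1075662*(11881/6 + 7106)/113 = -18564 + (1075662/113)*(54517/6) = -18564 + 9773644209/113 = 9771546477/113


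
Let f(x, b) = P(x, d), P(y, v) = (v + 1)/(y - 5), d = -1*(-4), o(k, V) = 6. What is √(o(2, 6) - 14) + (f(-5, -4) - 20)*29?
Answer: -1189/2 + 2*I*√2 ≈ -594.5 + 2.8284*I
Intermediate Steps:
d = 4
P(y, v) = (1 + v)/(-5 + y)
f(x, b) = 5/(-5 + x) (f(x, b) = (1 + 4)/(-5 + x) = 5/(-5 + x))
√(o(2, 6) - 14) + (f(-5, -4) - 20)*29 = √(6 - 14) + (5/(-5 - 5) - 20)*29 = √(-8) + (5/(-10) - 20)*29 = 2*I*√2 + (5*(-⅒) - 20)*29 = 2*I*√2 + (-½ - 20)*29 = 2*I*√2 - 41/2*29 = 2*I*√2 - 1189/2 = -1189/2 + 2*I*√2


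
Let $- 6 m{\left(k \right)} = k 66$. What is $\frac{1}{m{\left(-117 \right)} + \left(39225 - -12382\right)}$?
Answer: $\frac{1}{52894} \approx 1.8906 \cdot 10^{-5}$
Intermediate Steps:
$m{\left(k \right)} = - 11 k$ ($m{\left(k \right)} = - \frac{k 66}{6} = - \frac{66 k}{6} = - 11 k$)
$\frac{1}{m{\left(-117 \right)} + \left(39225 - -12382\right)} = \frac{1}{\left(-11\right) \left(-117\right) + \left(39225 - -12382\right)} = \frac{1}{1287 + \left(39225 + 12382\right)} = \frac{1}{1287 + 51607} = \frac{1}{52894}$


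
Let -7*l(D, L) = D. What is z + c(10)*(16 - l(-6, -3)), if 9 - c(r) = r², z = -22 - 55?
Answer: -1455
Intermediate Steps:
l(D, L) = -D/7
z = -77
c(r) = 9 - r²
z + c(10)*(16 - l(-6, -3)) = -77 + (9 - 1*10²)*(16 - (-1)*(-6)/7) = -77 + (9 - 1*100)*(16 - 1*6/7) = -77 + (9 - 100)*(16 - 6/7) = -77 - 91*106/7 = -77 - 1378 = -1455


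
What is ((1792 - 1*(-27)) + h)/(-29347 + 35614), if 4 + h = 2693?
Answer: 4508/6267 ≈ 0.71932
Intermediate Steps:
h = 2689 (h = -4 + 2693 = 2689)
((1792 - 1*(-27)) + h)/(-29347 + 35614) = ((1792 - 1*(-27)) + 2689)/(-29347 + 35614) = ((1792 + 27) + 2689)/6267 = (1819 + 2689)*(1/6267) = 4508*(1/6267) = 4508/6267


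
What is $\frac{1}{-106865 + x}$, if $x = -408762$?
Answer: $- \frac{1}{515627} \approx -1.9394 \cdot 10^{-6}$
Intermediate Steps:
$\frac{1}{-106865 + x} = \frac{1}{-106865 - 408762} = \frac{1}{-515627} = - \frac{1}{515627}$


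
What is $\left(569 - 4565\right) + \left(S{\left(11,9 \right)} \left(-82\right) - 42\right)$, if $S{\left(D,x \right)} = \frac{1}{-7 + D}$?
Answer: $- \frac{8117}{2} \approx -4058.5$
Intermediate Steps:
$\left(569 - 4565\right) + \left(S{\left(11,9 \right)} \left(-82\right) - 42\right) = \left(569 - 4565\right) - \left(42 - \frac{1}{-7 + 11} \left(-82\right)\right) = \left(569 - 4565\right) - \left(42 - \frac{1}{4} \left(-82\right)\right) = -3996 + \left(\frac{1}{4} \left(-82\right) - 42\right) = -3996 - \frac{125}{2} = - \frac{8117}{2}$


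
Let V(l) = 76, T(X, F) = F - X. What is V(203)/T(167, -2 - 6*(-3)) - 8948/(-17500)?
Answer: 5287/660625 ≈ 0.0080030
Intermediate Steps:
V(203)/T(167, -2 - 6*(-3)) - 8948/(-17500) = 76/((-2 - 6*(-3)) - 1*167) - 8948/(-17500) = 76/((-2 + 18) - 167) - 8948*(-1/17500) = 76/(16 - 167) + 2237/4375 = 76/(-151) + 2237/4375 = 76*(-1/151) + 2237/4375 = -76/151 + 2237/4375 = 5287/660625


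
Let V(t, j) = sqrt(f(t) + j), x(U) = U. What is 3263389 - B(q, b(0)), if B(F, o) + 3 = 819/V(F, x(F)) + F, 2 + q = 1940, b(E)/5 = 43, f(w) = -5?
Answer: 3261454 - 819*sqrt(1933)/1933 ≈ 3.2614e+6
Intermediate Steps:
b(E) = 215 (b(E) = 5*43 = 215)
q = 1938 (q = -2 + 1940 = 1938)
V(t, j) = sqrt(-5 + j)
B(F, o) = -3 + F + 819/sqrt(-5 + F) (B(F, o) = -3 + (819/(sqrt(-5 + F)) + F) = -3 + (819/sqrt(-5 + F) + F) = -3 + (F + 819/sqrt(-5 + F)) = -3 + F + 819/sqrt(-5 + F))
3263389 - B(q, b(0)) = 3263389 - (-3 + 1938 + 819/sqrt(-5 + 1938)) = 3263389 - (-3 + 1938 + 819/sqrt(1933)) = 3263389 - (-3 + 1938 + 819*(sqrt(1933)/1933)) = 3263389 - (-3 + 1938 + 819*sqrt(1933)/1933) = 3263389 - (1935 + 819*sqrt(1933)/1933) = 3263389 + (-1935 - 819*sqrt(1933)/1933) = 3261454 - 819*sqrt(1933)/1933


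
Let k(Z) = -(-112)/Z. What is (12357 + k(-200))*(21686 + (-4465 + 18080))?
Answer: 10904867211/25 ≈ 4.3619e+8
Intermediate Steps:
k(Z) = 112/Z
(12357 + k(-200))*(21686 + (-4465 + 18080)) = (12357 + 112/(-200))*(21686 + (-4465 + 18080)) = (12357 + 112*(-1/200))*(21686 + 13615) = (12357 - 14/25)*35301 = (308911/25)*35301 = 10904867211/25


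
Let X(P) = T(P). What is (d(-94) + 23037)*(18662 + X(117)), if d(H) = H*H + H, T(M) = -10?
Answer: 592741908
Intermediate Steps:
X(P) = -10
d(H) = H + H**2 (d(H) = H**2 + H = H + H**2)
(d(-94) + 23037)*(18662 + X(117)) = (-94*(1 - 94) + 23037)*(18662 - 10) = (-94*(-93) + 23037)*18652 = (8742 + 23037)*18652 = 31779*18652 = 592741908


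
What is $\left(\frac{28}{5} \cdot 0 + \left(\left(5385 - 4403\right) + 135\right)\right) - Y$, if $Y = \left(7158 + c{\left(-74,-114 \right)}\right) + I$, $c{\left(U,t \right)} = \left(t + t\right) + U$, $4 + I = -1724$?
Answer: $-4011$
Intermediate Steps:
$I = -1728$ ($I = -4 - 1724 = -1728$)
$c{\left(U,t \right)} = U + 2 t$ ($c{\left(U,t \right)} = 2 t + U = U + 2 t$)
$Y = 5128$ ($Y = \left(7158 + \left(-74 + 2 \left(-114\right)\right)\right) - 1728 = \left(7158 - 302\right) - 1728 = 6856 - 1728 = 5128$)
$\left(\frac{28}{5} \cdot 0 + \left(\left(5385 - 4403\right) + 135\right)\right) - Y = \left(\frac{28}{5} \cdot 0 + \left(\left(5385 - 4403\right) + 135\right)\right) - 5128 = \left(28 \cdot \frac{1}{5} \cdot 0 + \left(982 + 135\right)\right) - 5128 = \left(\frac{28}{5} \cdot 0 + 1117\right) - 5128 = \left(0 + 1117\right) - 5128 = 1117 - 5128 = -4011$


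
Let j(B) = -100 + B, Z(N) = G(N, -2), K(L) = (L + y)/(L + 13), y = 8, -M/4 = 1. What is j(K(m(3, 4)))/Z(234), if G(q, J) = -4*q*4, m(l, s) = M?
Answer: 28/1053 ≈ 0.026591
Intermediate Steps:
M = -4 (M = -4*1 = -4)
m(l, s) = -4
G(q, J) = -16*q
K(L) = (8 + L)/(13 + L) (K(L) = (L + 8)/(L + 13) = (8 + L)/(13 + L))
Z(N) = -16*N
j(K(m(3, 4)))/Z(234) = (-100 + (8 - 4)/(13 - 4))/((-16*234)) = (-100 + 4/9)/(-3744) = (-100 + (⅑)*4)*(-1/3744) = (-100 + 4/9)*(-1/3744) = -896/9*(-1/3744) = 28/1053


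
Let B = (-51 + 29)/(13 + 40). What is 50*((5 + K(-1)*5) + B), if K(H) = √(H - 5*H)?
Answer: 38650/53 ≈ 729.25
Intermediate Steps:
K(H) = 2*√(-H) (K(H) = √(-4*H) = 2*√(-H))
B = -22/53 ≈ -0.41509
50*((5 + K(-1)*5) + B) = 50*((5 + (2*√(-1*(-1)))*5) - 22/53) = 50*((5 + (2*√1)*5) - 22/53) = 50*((5 + (2*1)*5) - 22/53) = 50*((5 + 2*5) - 22/53) = 50*((5 + 10) - 22/53) = 50*(15 - 22/53) = 50*(773/53) = 38650/53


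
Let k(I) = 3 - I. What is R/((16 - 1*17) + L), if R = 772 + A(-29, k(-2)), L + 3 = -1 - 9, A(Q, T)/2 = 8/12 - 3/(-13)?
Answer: -15089/273 ≈ -55.271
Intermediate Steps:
A(Q, T) = 70/39 (A(Q, T) = 2*(8/12 - 3/(-13)) = 2*(8*(1/12) - 3*(-1/13)) = 2*(2/3 + 3/13) = 2*(35/39) = 70/39)
L = -13 (L = -3 + (-1 - 9) = -3 - 10 = -13)
R = 30178/39 (R = 772 + 70/39 = 30178/39 ≈ 773.79)
R/((16 - 1*17) + L) = (30178/39)/((16 - 1*17) - 13) = (30178/39)/((16 - 17) - 13) = (30178/39)/(-1 - 13) = (30178/39)/(-14) = -1/14*30178/39 = -15089/273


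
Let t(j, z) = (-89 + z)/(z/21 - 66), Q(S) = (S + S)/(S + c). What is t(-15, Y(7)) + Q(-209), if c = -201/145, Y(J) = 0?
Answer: 3357647/1006698 ≈ 3.3353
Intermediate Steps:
c = -201/145 (c = -201*1/145 = -201/145 ≈ -1.3862)
Q(S) = 2*S/(-201/145 + S) (Q(S) = (S + S)/(S - 201/145) = (2*S)/(-201/145 + S) = 2*S/(-201/145 + S))
t(j, z) = (-89 + z)/(-66 + z/21) (t(j, z) = (-89 + z)/(z*(1/21) - 66) = (-89 + z)/(z/21 - 66) = (-89 + z)/(-66 + z/21))
t(-15, Y(7)) + Q(-209) = 21*(-89 + 0)/(-1386 + 0) + 290*(-209)/(-201 + 145*(-209)) = 21*(-89)/(-1386) + 290*(-209)/(-201 - 30305) = 21*(-1/1386)*(-89) + 290*(-209)/(-30506) = 89/66 + 290*(-209)*(-1/30506) = 89/66 + 30305/15253 = 3357647/1006698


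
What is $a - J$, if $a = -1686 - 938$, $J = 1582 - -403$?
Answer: $-4609$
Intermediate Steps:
$J = 1985$ ($J = 1582 + 403 = 1985$)
$a = -2624$ ($a = -1686 - 938 = -2624$)
$a - J = -2624 - 1985 = -4609$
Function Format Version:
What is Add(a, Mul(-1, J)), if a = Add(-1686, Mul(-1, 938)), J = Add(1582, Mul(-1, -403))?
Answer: -4609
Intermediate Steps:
J = 1985 (J = Add(1582, 403) = 1985)
a = -2624 (a = Add(-1686, -938) = -2624)
Add(a, Mul(-1, J)) = Add(-2624, Mul(-1, 1985)) = Add(-2624, -1985) = -4609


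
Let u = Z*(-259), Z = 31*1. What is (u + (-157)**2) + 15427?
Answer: 32047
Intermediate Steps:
Z = 31
u = -8029 (u = 31*(-259) = -8029)
(u + (-157)**2) + 15427 = (-8029 + (-157)**2) + 15427 = (-8029 + 24649) + 15427 = 16620 + 15427 = 32047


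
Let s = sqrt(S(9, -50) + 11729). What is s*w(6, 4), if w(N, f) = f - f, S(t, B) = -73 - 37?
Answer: 0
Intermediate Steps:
S(t, B) = -110
s = 3*sqrt(1291) (s = sqrt(-110 + 11729) = sqrt(11619) = 3*sqrt(1291) ≈ 107.79)
w(N, f) = 0
s*w(6, 4) = (3*sqrt(1291))*0 = 0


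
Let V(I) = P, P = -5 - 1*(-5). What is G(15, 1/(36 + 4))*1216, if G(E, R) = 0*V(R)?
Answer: 0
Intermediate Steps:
P = 0 (P = -5 + 5 = 0)
V(I) = 0
G(E, R) = 0 (G(E, R) = 0*0 = 0)
G(15, 1/(36 + 4))*1216 = 0*1216 = 0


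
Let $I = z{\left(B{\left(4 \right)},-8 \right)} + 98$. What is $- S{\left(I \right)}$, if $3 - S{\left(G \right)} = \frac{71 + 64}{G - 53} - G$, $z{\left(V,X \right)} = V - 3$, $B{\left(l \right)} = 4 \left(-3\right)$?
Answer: $- \frac{163}{2} \approx -81.5$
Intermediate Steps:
$B{\left(l \right)} = -12$
$z{\left(V,X \right)} = -3 + V$ ($z{\left(V,X \right)} = V - 3 = -3 + V$)
$I = 83$ ($I = \left(-3 - 12\right) + 98 = -15 + 98 = 83$)
$S{\left(G \right)} = 3 + G - \frac{135}{-53 + G}$ ($S{\left(G \right)} = 3 - \left(\frac{71 + 64}{G - 53} - G\right) = 3 - \left(\frac{135}{-53 + G} - G\right) = 3 - \left(- G + \frac{135}{-53 + G}\right) = 3 + \left(G - \frac{135}{-53 + G}\right) = 3 + G - \frac{135}{-53 + G}$)
$- S{\left(I \right)} = - \frac{-294 + 83^{2} - 4150}{-53 + 83} = - \frac{-294 + 6889 - 4150}{30} = - \frac{2445}{30} = \left(-1\right) \frac{163}{2} = - \frac{163}{2}$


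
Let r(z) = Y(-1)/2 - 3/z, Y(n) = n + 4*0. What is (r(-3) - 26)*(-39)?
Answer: 1989/2 ≈ 994.50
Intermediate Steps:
Y(n) = n (Y(n) = n + 0 = n)
r(z) = -½ - 3/z (r(z) = -1/2 - 3/z = -1*½ - 3/z = -½ - 3/z)
(r(-3) - 26)*(-39) = ((½)*(-6 - 1*(-3))/(-3) - 26)*(-39) = ((½)*(-⅓)*(-6 + 3) - 26)*(-39) = ((½)*(-⅓)*(-3) - 26)*(-39) = (½ - 26)*(-39) = -51/2*(-39) = 1989/2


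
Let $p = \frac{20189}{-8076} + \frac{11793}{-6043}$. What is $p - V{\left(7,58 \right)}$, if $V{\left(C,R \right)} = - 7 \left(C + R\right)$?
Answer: $\frac{21988244545}{48803268} \approx 450.55$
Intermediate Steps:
$V{\left(C,R \right)} = - 7 C - 7 R$
$p = - \frac{217242395}{48803268}$ ($p = 20189 \left(- \frac{1}{8076}\right) + 11793 \left(- \frac{1}{6043}\right) = - \frac{20189}{8076} - \frac{11793}{6043} = - \frac{217242395}{48803268} \approx -4.4514$)
$p - V{\left(7,58 \right)} = - \frac{217242395}{48803268} - \left(\left(-7\right) 7 - 406\right) = - \frac{217242395}{48803268} - \left(-49 - 406\right) = - \frac{217242395}{48803268} - -455 = - \frac{217242395}{48803268} + 455 = \frac{21988244545}{48803268}$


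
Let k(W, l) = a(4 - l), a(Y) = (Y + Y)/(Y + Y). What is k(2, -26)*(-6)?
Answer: -6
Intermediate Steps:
a(Y) = 1 (a(Y) = (2*Y)/((2*Y)) = (2*Y)*(1/(2*Y)) = 1)
k(W, l) = 1
k(2, -26)*(-6) = 1*(-6) = -6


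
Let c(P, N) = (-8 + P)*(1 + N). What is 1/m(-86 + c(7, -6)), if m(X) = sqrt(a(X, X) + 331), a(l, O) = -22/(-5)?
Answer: sqrt(8385)/1677 ≈ 0.054603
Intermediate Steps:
a(l, O) = 22/5 (a(l, O) = -22*(-1/5) = 22/5)
c(P, N) = (1 + N)*(-8 + P)
m(X) = sqrt(8385)/5 (m(X) = sqrt(22/5 + 331) = sqrt(1677/5) = sqrt(8385)/5)
1/m(-86 + c(7, -6)) = 1/(sqrt(8385)/5) = sqrt(8385)/1677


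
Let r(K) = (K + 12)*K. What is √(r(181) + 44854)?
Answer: √79787 ≈ 282.47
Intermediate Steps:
r(K) = K*(12 + K) (r(K) = (12 + K)*K = K*(12 + K))
√(r(181) + 44854) = √(181*(12 + 181) + 44854) = √(181*193 + 44854) = √(34933 + 44854) = √79787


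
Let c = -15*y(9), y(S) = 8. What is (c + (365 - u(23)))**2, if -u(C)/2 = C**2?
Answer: 1697809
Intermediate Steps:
c = -120 (c = -15*8 = -120)
u(C) = -2*C**2
(c + (365 - u(23)))**2 = (-120 + (365 - (-2)*23**2))**2 = (-120 + (365 - (-2)*529))**2 = (-120 + (365 - 1*(-1058)))**2 = (-120 + (365 + 1058))**2 = (-120 + 1423)**2 = 1303**2 = 1697809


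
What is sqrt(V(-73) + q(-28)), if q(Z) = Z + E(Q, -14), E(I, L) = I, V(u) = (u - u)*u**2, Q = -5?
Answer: I*sqrt(33) ≈ 5.7446*I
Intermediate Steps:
V(u) = 0 (V(u) = 0*u**2 = 0)
q(Z) = -5 + Z (q(Z) = Z - 5 = -5 + Z)
sqrt(V(-73) + q(-28)) = sqrt(0 + (-5 - 28)) = sqrt(0 - 33) = sqrt(-33) = I*sqrt(33)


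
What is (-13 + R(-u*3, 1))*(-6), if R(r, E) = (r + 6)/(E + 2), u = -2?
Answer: 54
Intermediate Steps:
R(r, E) = (6 + r)/(2 + E)
(-13 + R(-u*3, 1))*(-6) = (-13 + (6 - 1*(-2)*3)/(2 + 1))*(-6) = (-13 + (6 + 2*3)/3)*(-6) = (-13 + (6 + 6)/3)*(-6) = (-13 + (1/3)*12)*(-6) = (-13 + 4)*(-6) = -9*(-6) = 54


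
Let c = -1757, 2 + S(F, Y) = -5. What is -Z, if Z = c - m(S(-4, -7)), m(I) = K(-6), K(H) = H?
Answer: 1751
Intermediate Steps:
S(F, Y) = -7 (S(F, Y) = -2 - 5 = -7)
m(I) = -6
Z = -1751 (Z = -1757 - 1*(-6) = -1757 + 6 = -1751)
-Z = -1*(-1751) = 1751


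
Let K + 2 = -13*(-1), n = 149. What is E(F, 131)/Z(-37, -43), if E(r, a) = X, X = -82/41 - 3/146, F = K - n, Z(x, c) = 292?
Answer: -295/42632 ≈ -0.0069197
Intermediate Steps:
K = 11 (K = -2 - 13*(-1) = -2 + 13 = 11)
F = -138 (F = 11 - 1*149 = 11 - 149 = -138)
X = -295/146 (X = -82*1/41 - 3*1/146 = -2 - 3/146 = -295/146 ≈ -2.0205)
E(r, a) = -295/146
E(F, 131)/Z(-37, -43) = -295/146/292 = -295/146*1/292 = -295/42632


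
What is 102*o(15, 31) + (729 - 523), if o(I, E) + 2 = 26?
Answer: 2654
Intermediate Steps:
o(I, E) = 24 (o(I, E) = -2 + 26 = 24)
102*o(15, 31) + (729 - 523) = 102*24 + (729 - 523) = 2448 + 206 = 2654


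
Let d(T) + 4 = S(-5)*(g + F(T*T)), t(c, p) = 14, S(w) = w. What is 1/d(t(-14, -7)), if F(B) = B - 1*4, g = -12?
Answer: -1/904 ≈ -0.0011062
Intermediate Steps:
F(B) = -4 + B (F(B) = B - 4 = -4 + B)
d(T) = 76 - 5*T² (d(T) = -4 - 5*(-12 + (-4 + T*T)) = -4 - 5*(-12 + (-4 + T²)) = -4 - 5*(-16 + T²) = -4 + (80 - 5*T²) = 76 - 5*T²)
1/d(t(-14, -7)) = 1/(76 - 5*14²) = 1/(76 - 5*196) = 1/(76 - 980) = 1/(-904) = -1/904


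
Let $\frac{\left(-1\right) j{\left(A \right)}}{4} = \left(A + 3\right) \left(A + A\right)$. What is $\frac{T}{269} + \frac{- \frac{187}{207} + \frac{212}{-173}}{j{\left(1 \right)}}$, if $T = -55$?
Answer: $- \frac{42520145}{308261088} \approx -0.13794$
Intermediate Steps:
$j{\left(A \right)} = - 8 A \left(3 + A\right)$ ($j{\left(A \right)} = - 4 \left(A + 3\right) \left(A + A\right) = - 4 \left(3 + A\right) 2 A = - 4 \cdot 2 A \left(3 + A\right) = - 8 A \left(3 + A\right)$)
$\frac{T}{269} + \frac{- \frac{187}{207} + \frac{212}{-173}}{j{\left(1 \right)}} = - \frac{55}{269} + \frac{- \frac{187}{207} + \frac{212}{-173}}{\left(-8\right) 1 \left(3 + 1\right)} = \left(-55\right) \frac{1}{269} + \frac{\left(-187\right) \frac{1}{207} + 212 \left(- \frac{1}{173}\right)}{\left(-8\right) 1 \cdot 4} = - \frac{55}{269} + \frac{- \frac{187}{207} - \frac{212}{173}}{-32} = - \frac{55}{269} - - \frac{76235}{1145952} = - \frac{55}{269} + \frac{76235}{1145952} = - \frac{42520145}{308261088}$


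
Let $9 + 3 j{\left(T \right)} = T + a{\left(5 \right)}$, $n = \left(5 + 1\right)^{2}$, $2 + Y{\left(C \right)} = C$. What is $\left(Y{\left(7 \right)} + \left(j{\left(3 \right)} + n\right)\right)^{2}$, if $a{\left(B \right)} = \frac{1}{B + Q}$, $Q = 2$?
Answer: $\frac{672400}{441} \approx 1524.7$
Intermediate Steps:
$Y{\left(C \right)} = -2 + C$
$n = 36$ ($n = 6^{2} = 36$)
$a{\left(B \right)} = \frac{1}{2 + B}$ ($a{\left(B \right)} = \frac{1}{B + 2} = \frac{1}{2 + B}$)
$j{\left(T \right)} = - \frac{62}{21} + \frac{T}{3}$ ($j{\left(T \right)} = -3 + \frac{T + \frac{1}{2 + 5}}{3} = -3 + \frac{T + \frac{1}{7}}{3} = -3 + \frac{\frac{1}{7} + T}{3} = -3 + \left(\frac{1}{21} + \frac{T}{3}\right) = - \frac{62}{21} + \frac{T}{3}$)
$\left(Y{\left(7 \right)} + \left(j{\left(3 \right)} + n\right)\right)^{2} = \left(\left(-2 + 7\right) + \left(\left(- \frac{62}{21} + \frac{1}{3} \cdot 3\right) + 36\right)\right)^{2} = \left(5 + \left(\left(- \frac{62}{21} + 1\right) + 36\right)\right)^{2} = \left(5 + \left(- \frac{41}{21} + 36\right)\right)^{2} = \left(5 + \frac{715}{21}\right)^{2} = \left(\frac{820}{21}\right)^{2} = \frac{672400}{441}$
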